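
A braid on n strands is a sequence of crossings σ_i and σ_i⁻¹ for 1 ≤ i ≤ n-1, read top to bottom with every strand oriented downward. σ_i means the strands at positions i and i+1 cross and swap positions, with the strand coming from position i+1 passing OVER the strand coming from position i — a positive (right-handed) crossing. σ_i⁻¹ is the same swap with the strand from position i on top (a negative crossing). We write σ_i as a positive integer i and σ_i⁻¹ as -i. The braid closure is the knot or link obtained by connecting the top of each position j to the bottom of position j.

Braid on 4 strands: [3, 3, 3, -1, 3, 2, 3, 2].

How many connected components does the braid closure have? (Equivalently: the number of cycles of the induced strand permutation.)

Track the strand permutation on 4 strands, starting from identity.
  step 1: s3 swaps positions 3,4 -> [1 2 4 3]
  step 2: s3 swaps positions 3,4 -> [1 2 3 4]
  step 3: s3 swaps positions 3,4 -> [1 2 4 3]
  step 4: s1^-1 swaps positions 1,2 -> [2 1 4 3]
  step 5: s3 swaps positions 3,4 -> [2 1 3 4]
  step 6: s2 swaps positions 2,3 -> [2 3 1 4]
  step 7: s3 swaps positions 3,4 -> [2 3 4 1]
  step 8: s2 swaps positions 2,3 -> [2 4 3 1]
Final permutation (position -> original strand): [2 4 3 1]
Closure components = cycle count of this permutation = 2.

Answer: 2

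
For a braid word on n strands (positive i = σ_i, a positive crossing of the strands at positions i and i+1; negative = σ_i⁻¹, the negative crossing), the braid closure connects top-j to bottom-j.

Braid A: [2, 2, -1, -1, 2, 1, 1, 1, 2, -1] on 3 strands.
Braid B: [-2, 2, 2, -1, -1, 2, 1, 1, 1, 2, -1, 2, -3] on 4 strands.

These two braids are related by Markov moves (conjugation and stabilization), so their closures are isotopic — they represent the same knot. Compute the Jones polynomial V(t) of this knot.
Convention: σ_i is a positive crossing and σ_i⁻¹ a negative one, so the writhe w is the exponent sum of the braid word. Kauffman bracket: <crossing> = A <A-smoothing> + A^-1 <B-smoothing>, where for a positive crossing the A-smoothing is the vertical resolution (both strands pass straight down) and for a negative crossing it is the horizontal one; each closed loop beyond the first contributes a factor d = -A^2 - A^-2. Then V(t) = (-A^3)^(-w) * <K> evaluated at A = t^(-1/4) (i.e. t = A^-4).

-t^8 + 2*t^7 - 4*t^6 + 5*t^5 - 5*t^4 + 6*t^3 - 4*t^2 + 3*t - 1

Derivation:
Markov-equivalent braids have isotopic closures, hence identical knot invariants. Strip the Markov moves from each word to reach a common short braid β, then compute V(t) once on β.
Braid A: s2 s2 s1^-1 s1^-1 s2 s1 s1 s1 s2 s1^-1 on 3 strands has no conjugating prefix/suffix or stabilization to strip; take β = s2 s2 s1^-1 s1^-1 s2 s1 s1 s1 s2 s1^-1.
Braid B: s2^-1 s2 s2 s1^-1 s1^-1 s2 s1 s1 s1 s2 s1^-1 s2 s3^-1 on 4 strands reduces by inverse Markov moves (closure unchanged at each step):
  Destabilize: the word has the form β·s3^-1 where s3^-1 occurs only as the final letter (β ∈ B_3); drop it and the last strand → 3 strands.
  Deconjugate: the word is γ·β·γ⁻¹ with γ = s2^-1 (prefix) and γ⁻¹ = s2 (suffix); strip both.
Reduced to β = s2 s2 s1^-1 s1^-1 s2 s1 s1 s1 s2 s1^-1 on 3 strands, 10 crossings.
Both give the same β = s2 s2 s1^-1 s1^-1 s2 s1 s1 s1 s2 s1^-1 on 3 strands, so one state sum suffices:
Braid: s2 s2 s1^-1 s1^-1 s2 s1 s1 s1 s2 s1^-1 on 3 strands, 10 crossings.
Writhe w = (#positive) - (#negative) = 7 - 3 = 4.
Computing the Kauffman bracket via state sum. There are 2^10 = 1024 states.
Smooth each crossing (0=||, 1=⌣⌢); contribution A^(Σ sign_k(1-2s_k)) * d^(L-1).
Tabulate the states by total A-exponent and number of loops L (A-exp: L × count):
  A^10: L=4 ×1
  A^8: L=3 ×7, L=5 ×3
  A^6: L=2 ×19, L=4 ×23, L=6 ×3
  A^4: L=1 ×20, L=3 ×75, L=5 ×24, L=7 ×1
  A^2: L=2 ×114, L=4 ×86, L=6 ×10
  A^0: L=1 ×51, L=3 ×155, L=5 ×45, L=7 ×1
  A^-2: L=2 ×102, L=4 ×98, L=6 ×10
  A^-4: L=3 ×89, L=5 ×30, L=7 ×1
  A^-6: L=4 ×41, L=6 ×4
  A^-8: L=5 ×10
  A^-10: L=6 ×1
Each group contributes A^e * Σ count * d^(L-1):
Powers of d = -A^2 - A^-2: d^2 = A^4 + 2 + A^-4; d^3 = -A^6 - 3*A^2 - 3*A^-2 - A^-6; d^4 = A^8 + 4*A^4 + 6 + 4*A^-4 + A^-8; d^5 = -A^10 - 5*A^6 - 10*A^2 - 10*A^-2 - 5*A^-6 - A^-10; d^6 = A^12 + 6*A^8 + 15*A^4 + 20 + 15*A^-4 + 6*A^-8 + A^-12.
  A^10 * (d^3) = -A^16 - 3*A^12 - 3*A^8 - A^4
  A^8 * (7*d^2 + 3*d^4) = 3*A^16 + 19*A^12 + 32*A^8 + 19*A^4 + 3
  A^6 * (19*d + 23*d^3 + 3*d^5) = -3*A^16 - 38*A^12 - 118*A^8 - 118*A^4 - 38 - 3*A^-4
  A^4 * (20 + 75*d^2 + 24*d^4 + d^6) = A^16 + 30*A^12 + 186*A^8 + 334*A^4 + 186 + 30*A^-4 + A^-8
  A^2 * (114*d + 86*d^3 + 10*d^5) = -10*A^12 - 136*A^8 - 472*A^4 - 472 - 136*A^-4 - 10*A^-8
  A^0 * (51 + 155*d^2 + 45*d^4 + d^6) = A^12 + 51*A^8 + 350*A^4 + 651 + 350*A^-4 + 51*A^-8 + A^-12
  A^-2 * (102*d + 98*d^3 + 10*d^5) = -10*A^8 - 148*A^4 - 496 - 496*A^-4 - 148*A^-8 - 10*A^-12
  A^-4 * (89*d^2 + 30*d^4 + d^6) = A^8 + 36*A^4 + 224 + 378*A^-4 + 224*A^-8 + 36*A^-12 + A^-16
  A^-6 * (41*d^3 + 4*d^5) = -4*A^4 - 61 - 163*A^-4 - 163*A^-8 - 61*A^-12 - 4*A^-16
  A^-8 * (10*d^4) = 10 + 40*A^-4 + 60*A^-8 + 40*A^-12 + 10*A^-16
  A^-10 * (d^5) = -1 - 5*A^-4 - 10*A^-8 - 10*A^-12 - 5*A^-16 - A^-20
Summing the groups: <K> = -A^12 + 3*A^8 - 4*A^4 + 6 - 5*A^-4 + 5*A^-8 - 4*A^-12 + 2*A^-16 - A^-20
Normalise by the writhe: (-A^3)^(-w) = (-A^3)^(-4) = A^-12, so f(A) = A^-12 * <K> = -1 + 3*A^-4 - 4*A^-8 + 6*A^-12 - 5*A^-16 + 5*A^-20 - 4*A^-24 + 2*A^-28 - A^-32.
Substitute A = t^(-1/4), i.e. A^e → t^(-e/4): V(t) = -t^8 + 2*t^7 - 4*t^6 + 5*t^5 - 5*t^4 + 6*t^3 - 4*t^2 + 3*t - 1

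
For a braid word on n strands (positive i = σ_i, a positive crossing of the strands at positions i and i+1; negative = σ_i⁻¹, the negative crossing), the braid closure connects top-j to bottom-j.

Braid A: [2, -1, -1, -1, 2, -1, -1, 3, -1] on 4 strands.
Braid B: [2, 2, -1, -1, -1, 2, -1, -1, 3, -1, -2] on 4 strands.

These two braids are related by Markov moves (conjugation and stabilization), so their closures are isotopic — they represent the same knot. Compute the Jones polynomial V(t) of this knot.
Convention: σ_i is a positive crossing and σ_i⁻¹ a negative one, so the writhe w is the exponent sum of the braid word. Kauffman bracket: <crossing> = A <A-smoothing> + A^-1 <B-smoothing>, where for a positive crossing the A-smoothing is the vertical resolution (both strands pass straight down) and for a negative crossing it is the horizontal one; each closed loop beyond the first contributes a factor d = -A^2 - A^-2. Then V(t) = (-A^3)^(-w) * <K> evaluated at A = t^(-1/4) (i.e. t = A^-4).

1 - t^-1 + 3*t^-2 - 3*t^-3 + 3*t^-4 - 4*t^-5 + 3*t^-6 - 2*t^-7 + t^-8

Derivation:
Markov-equivalent braids have isotopic closures, hence identical knot invariants. Strip the Markov moves from each word to reach a common short braid β, then compute V(t) once on β.
Braid A: s2 s1^-1 s1^-1 s1^-1 s2 s1^-1 s1^-1 s3 s1^-1 on 4 strands has no conjugating prefix/suffix or stabilization to strip; take β = s2 s1^-1 s1^-1 s1^-1 s2 s1^-1 s1^-1 s3 s1^-1.
Braid B: s2 s2 s1^-1 s1^-1 s1^-1 s2 s1^-1 s1^-1 s3 s1^-1 s2^-1 on 4 strands reduces by inverse Markov moves (closure unchanged at each step):
  Deconjugate: the word is γ·β·γ⁻¹ with γ = s2 (prefix) and γ⁻¹ = s2^-1 (suffix); strip both.
Reduced to β = s2 s1^-1 s1^-1 s1^-1 s2 s1^-1 s1^-1 s3 s1^-1 on 4 strands, 9 crossings.
Both give the same β = s2 s1^-1 s1^-1 s1^-1 s2 s1^-1 s1^-1 s3 s1^-1 on 4 strands, so one state sum suffices:
Braid: s2 s1^-1 s1^-1 s1^-1 s2 s1^-1 s1^-1 s3 s1^-1 on 4 strands, 9 crossings.
Writhe w = (#positive) - (#negative) = 3 - 6 = -3.
Enumerate smoothing states for the bracket polynomial. There are 2^9 = 512 states.
Each crossing splits two ways (0=vertical, 1=horizontal). The state's weight is A^(#A-smoothings - #B-smoothings) * d^(loops - 1).
Tabulate the states by total A-exponent and number of loops L (A-exp: L × count):
  A^9: L=8 ×1
  A^7: L=7 ×9
  A^5: L=6 ×36
  A^3: L=5 ×84
  A^1: L=4 ×126
  A^-1: L=3 ×124, L=5 ×2
  A^-3: L=2 ×75, L=4 ×9
  A^-5: L=1 ×21, L=3 ×15
  A^-7: L=2 ×8, L=4 ×1
  A^-9: L=3 ×1
Each group contributes A^e * Σ count * d^(L-1):
Powers of d = -A^2 - A^-2: d^2 = A^4 + 2 + A^-4; d^3 = -A^6 - 3*A^2 - 3*A^-2 - A^-6; d^4 = A^8 + 4*A^4 + 6 + 4*A^-4 + A^-8; d^5 = -A^10 - 5*A^6 - 10*A^2 - 10*A^-2 - 5*A^-6 - A^-10; d^6 = A^12 + 6*A^8 + 15*A^4 + 20 + 15*A^-4 + 6*A^-8 + A^-12; d^7 = -A^14 - 7*A^10 - 21*A^6 - 35*A^2 - 35*A^-2 - 21*A^-6 - 7*A^-10 - A^-14.
  A^9 * (d^7) = -A^23 - 7*A^19 - 21*A^15 - 35*A^11 - 35*A^7 - 21*A^3 - 7*A^-1 - A^-5
  A^7 * (9*d^6) = 9*A^19 + 54*A^15 + 135*A^11 + 180*A^7 + 135*A^3 + 54*A^-1 + 9*A^-5
  A^5 * (36*d^5) = -36*A^15 - 180*A^11 - 360*A^7 - 360*A^3 - 180*A^-1 - 36*A^-5
  A^3 * (84*d^4) = 84*A^11 + 336*A^7 + 504*A^3 + 336*A^-1 + 84*A^-5
  A^1 * (126*d^3) = -126*A^7 - 378*A^3 - 378*A^-1 - 126*A^-5
  A^-1 * (124*d^2 + 2*d^4) = 2*A^7 + 132*A^3 + 260*A^-1 + 132*A^-5 + 2*A^-9
  A^-3 * (75*d + 9*d^3) = -9*A^3 - 102*A^-1 - 102*A^-5 - 9*A^-9
  A^-5 * (21 + 15*d^2) = 15*A^-1 + 51*A^-5 + 15*A^-9
  A^-7 * (8*d + d^3) = -A^-1 - 11*A^-5 - 11*A^-9 - A^-13
  A^-9 * (d^2) = A^-5 + 2*A^-9 + A^-13
Summing the groups: <K> = -A^23 + 2*A^19 - 3*A^15 + 4*A^11 - 3*A^7 + 3*A^3 - 3*A^-1 + A^-5 - A^-9
Normalise by the writhe: (-A^3)^(-w) = (-A^3)^(3) = -A^9, so f(A) = -A^9 * <K> = A^32 - 2*A^28 + 3*A^24 - 4*A^20 + 3*A^16 - 3*A^12 + 3*A^8 - A^4 + 1.
Substitute A = t^(-1/4), i.e. A^e → t^(-e/4): V(t) = 1 - t^-1 + 3*t^-2 - 3*t^-3 + 3*t^-4 - 4*t^-5 + 3*t^-6 - 2*t^-7 + t^-8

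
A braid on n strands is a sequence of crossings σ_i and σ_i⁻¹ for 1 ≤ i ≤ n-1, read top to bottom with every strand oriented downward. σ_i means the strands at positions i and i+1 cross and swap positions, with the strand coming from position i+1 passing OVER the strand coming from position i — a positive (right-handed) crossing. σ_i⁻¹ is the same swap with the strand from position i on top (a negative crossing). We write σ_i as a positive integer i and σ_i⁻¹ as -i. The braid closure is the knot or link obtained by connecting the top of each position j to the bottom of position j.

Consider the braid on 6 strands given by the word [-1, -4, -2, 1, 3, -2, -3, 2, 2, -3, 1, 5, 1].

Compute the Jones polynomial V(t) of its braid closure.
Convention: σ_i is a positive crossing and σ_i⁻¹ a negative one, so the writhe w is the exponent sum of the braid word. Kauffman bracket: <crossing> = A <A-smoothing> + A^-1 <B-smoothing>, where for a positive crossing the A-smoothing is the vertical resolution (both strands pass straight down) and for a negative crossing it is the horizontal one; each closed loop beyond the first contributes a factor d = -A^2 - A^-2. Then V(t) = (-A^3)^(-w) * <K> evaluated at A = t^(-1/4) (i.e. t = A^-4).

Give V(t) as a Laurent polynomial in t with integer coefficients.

The presented braid s1^-1 s4^-1 s2^-1 s1 s3 s2^-1 s3^-1 s2 s2 s3^-1 s1 s5 s1 on 6 strands reduces by inverse Markov moves (closure unchanged at each step):
  Deconjugate: the word is γ·β·γ⁻¹ with γ = s1^-1 (prefix) and γ⁻¹ = s1 (suffix); strip both.
  Destabilize: the word has the form β·s5 where s5 occurs only as the final letter (β ∈ B_5); drop it and the last strand → 5 strands.
Reduced to β = s4^-1 s2^-1 s1 s3 s2^-1 s3^-1 s2 s2 s3^-1 s1 on 5 strands, 10 crossings.
Compute on β:
Braid: s4^-1 s2^-1 s1 s3 s2^-1 s3^-1 s2 s2 s3^-1 s1 on 5 strands, 10 crossings.
Writhe w = (#positive) - (#negative) = 5 - 5 = 0.
Enumerate smoothing states for the bracket polynomial. There are 2^10 = 1024 states.
Smooth each crossing (0=||, 1=⌣⌢); contribution A^(Σ sign_k(1-2s_k)) * d^(L-1).
Tabulate the states by total A-exponent and number of loops L (A-exp: L × count):
  A^10: L=4 ×1
  A^8: L=3 ×9, L=5 ×1
  A^6: L=2 ×27, L=4 ×18
  A^4: L=1 ×28, L=3 ×78, L=5 ×14
  A^2: L=2 ×116, L=4 ×88, L=6 ×6
  A^0: L=1 ×27, L=3 ×178, L=5 ×46, L=7 ×1
  A^-2: L=2 ×78, L=4 ×123, L=6 ×9
  A^-4: L=1 ×6, L=3 ×78, L=5 ×36
  A^-6: L=2 ×11, L=4 ×31, L=6 ×3
  A^-8: L=3 ×6, L=5 ×4
  A^-10: L=4 ×1
Each group contributes A^e * Σ count * d^(L-1):
Powers of d = -A^2 - A^-2: d^2 = A^4 + 2 + A^-4; d^3 = -A^6 - 3*A^2 - 3*A^-2 - A^-6; d^4 = A^8 + 4*A^4 + 6 + 4*A^-4 + A^-8; d^5 = -A^10 - 5*A^6 - 10*A^2 - 10*A^-2 - 5*A^-6 - A^-10; d^6 = A^12 + 6*A^8 + 15*A^4 + 20 + 15*A^-4 + 6*A^-8 + A^-12.
  A^10 * (d^3) = -A^16 - 3*A^12 - 3*A^8 - A^4
  A^8 * (9*d^2 + d^4) = A^16 + 13*A^12 + 24*A^8 + 13*A^4 + 1
  A^6 * (27*d + 18*d^3) = -18*A^12 - 81*A^8 - 81*A^4 - 18
  A^4 * (28 + 78*d^2 + 14*d^4) = 14*A^12 + 134*A^8 + 268*A^4 + 134 + 14*A^-4
  A^2 * (116*d + 88*d^3 + 6*d^5) = -6*A^12 - 118*A^8 - 440*A^4 - 440 - 118*A^-4 - 6*A^-8
  A^0 * (27 + 178*d^2 + 46*d^4 + d^6) = A^12 + 52*A^8 + 377*A^4 + 679 + 377*A^-4 + 52*A^-8 + A^-12
  A^-2 * (78*d + 123*d^3 + 9*d^5) = -9*A^8 - 168*A^4 - 537 - 537*A^-4 - 168*A^-8 - 9*A^-12
  A^-4 * (6 + 78*d^2 + 36*d^4) = 36*A^4 + 222 + 378*A^-4 + 222*A^-8 + 36*A^-12
  A^-6 * (11*d + 31*d^3 + 3*d^5) = -3*A^4 - 46 - 134*A^-4 - 134*A^-8 - 46*A^-12 - 3*A^-16
  A^-8 * (6*d^2 + 4*d^4) = 4 + 22*A^-4 + 36*A^-8 + 22*A^-12 + 4*A^-16
  A^-10 * (d^3) = -A^-4 - 3*A^-8 - 3*A^-12 - A^-16
Summing the groups: <K> = A^12 - A^8 + A^4 - 1 + A^-4 - A^-8 + A^-12
Normalise by the writhe: (-A^3)^(-w) = (-A^3)^(0) = 1, so f(A) = 1 * <K> = A^12 - A^8 + A^4 - 1 + A^-4 - A^-8 + A^-12.
Substitute A = t^(-1/4), i.e. A^e → t^(-e/4): V(t) = t^3 - t^2 + t - 1 + t^-1 - t^-2 + t^-3

Answer: t^3 - t^2 + t - 1 + t^-1 - t^-2 + t^-3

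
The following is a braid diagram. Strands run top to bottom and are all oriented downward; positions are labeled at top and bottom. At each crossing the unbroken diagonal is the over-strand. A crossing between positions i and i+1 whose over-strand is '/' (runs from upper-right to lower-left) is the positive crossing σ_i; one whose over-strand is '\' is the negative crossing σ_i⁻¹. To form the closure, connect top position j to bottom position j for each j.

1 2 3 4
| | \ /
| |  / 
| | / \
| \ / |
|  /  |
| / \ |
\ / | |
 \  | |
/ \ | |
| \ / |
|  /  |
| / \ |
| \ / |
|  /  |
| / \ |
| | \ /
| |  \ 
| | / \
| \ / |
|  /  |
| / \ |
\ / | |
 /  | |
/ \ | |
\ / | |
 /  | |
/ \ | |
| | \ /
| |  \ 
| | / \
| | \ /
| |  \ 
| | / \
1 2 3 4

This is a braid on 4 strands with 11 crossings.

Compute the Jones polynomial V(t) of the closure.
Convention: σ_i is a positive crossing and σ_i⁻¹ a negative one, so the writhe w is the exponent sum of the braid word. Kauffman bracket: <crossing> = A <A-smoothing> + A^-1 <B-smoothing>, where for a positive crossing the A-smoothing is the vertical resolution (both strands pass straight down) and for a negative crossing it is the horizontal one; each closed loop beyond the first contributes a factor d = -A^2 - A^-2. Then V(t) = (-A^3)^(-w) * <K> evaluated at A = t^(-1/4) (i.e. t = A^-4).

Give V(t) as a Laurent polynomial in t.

Reading the diagram top to bottom ('/'-over between positions i,i+1 = s_i, '\'-over = s_i^-1): braid word = s3 s2 s1^-1 s2 s2 s3^-1 s2 s1 s1 s3^-1 s3^-1.
The presented braid s3 s2 s1^-1 s2 s2 s3^-1 s2 s1 s1 s3^-1 s3^-1 on 4 strands reduces by inverse Markov moves (closure unchanged at each step):
  Deconjugate: the word is γ·β·γ⁻¹ with γ = s3 (prefix) and γ⁻¹ = s3^-1 (suffix); strip both.
Reduced to β = s2 s1^-1 s2 s2 s3^-1 s2 s1 s1 s3^-1 on 4 strands, 9 crossings.
Compute on β:
Braid: s2 s1^-1 s2 s2 s3^-1 s2 s1 s1 s3^-1 on 4 strands, 9 crossings.
Writhe w = (#positive) - (#negative) = 6 - 3 = 3.
State-sum expansion of <K>. There are 2^9 = 512 states.
For each crossing: s=0 is the vertical smoothing, s=1 horizontal. Crossing k contributes A^(sign_k * (1 - 2*s_k)); loop factor d = -A^2 - A^-2.
Tabulate the states by total A-exponent and number of loops L (A-exp: L × count):
  A^9: L=3 ×1
  A^7: L=2 ×6, L=4 ×3
  A^5: L=1 ×11, L=3 ×24, L=5 ×1
  A^3: L=2 ×68, L=4 ×16
  A^1: L=1 ×38, L=3 ×85, L=5 ×3
  A^-1: L=2 ×77, L=4 ×49
  A^-3: L=3 ×69, L=5 ×15
  A^-5: L=4 ×34, L=6 ×2
  A^-7: L=5 ×9
  A^-9: L=6 ×1
Each group contributes A^e * Σ count * d^(L-1):
Powers of d = -A^2 - A^-2: d^2 = A^4 + 2 + A^-4; d^3 = -A^6 - 3*A^2 - 3*A^-2 - A^-6; d^4 = A^8 + 4*A^4 + 6 + 4*A^-4 + A^-8; d^5 = -A^10 - 5*A^6 - 10*A^2 - 10*A^-2 - 5*A^-6 - A^-10.
  A^9 * (d^2) = A^13 + 2*A^9 + A^5
  A^7 * (6*d + 3*d^3) = -3*A^13 - 15*A^9 - 15*A^5 - 3*A
  A^5 * (11 + 24*d^2 + d^4) = A^13 + 28*A^9 + 65*A^5 + 28*A + A^-3
  A^3 * (68*d + 16*d^3) = -16*A^9 - 116*A^5 - 116*A - 16*A^-3
  A^1 * (38 + 85*d^2 + 3*d^4) = 3*A^9 + 97*A^5 + 226*A + 97*A^-3 + 3*A^-7
  A^-1 * (77*d + 49*d^3) = -49*A^5 - 224*A - 224*A^-3 - 49*A^-7
  A^-3 * (69*d^2 + 15*d^4) = 15*A^5 + 129*A + 228*A^-3 + 129*A^-7 + 15*A^-11
  A^-5 * (34*d^3 + 2*d^5) = -2*A^5 - 44*A - 122*A^-3 - 122*A^-7 - 44*A^-11 - 2*A^-15
  A^-7 * (9*d^4) = 9*A + 36*A^-3 + 54*A^-7 + 36*A^-11 + 9*A^-15
  A^-9 * (d^5) = -A - 5*A^-3 - 10*A^-7 - 10*A^-11 - 5*A^-15 - A^-19
Summing the groups: <K> = -A^13 + 2*A^9 - 4*A^5 + 4*A - 5*A^-3 + 5*A^-7 - 3*A^-11 + 2*A^-15 - A^-19
Normalise by the writhe: (-A^3)^(-w) = (-A^3)^(-3) = -A^-9, so f(A) = -A^-9 * <K> = A^4 - 2 + 4*A^-4 - 4*A^-8 + 5*A^-12 - 5*A^-16 + 3*A^-20 - 2*A^-24 + A^-28.
Substitute A = t^(-1/4), i.e. A^e → t^(-e/4): V(t) = t^7 - 2*t^6 + 3*t^5 - 5*t^4 + 5*t^3 - 4*t^2 + 4*t - 2 + t^-1

Answer: t^7 - 2*t^6 + 3*t^5 - 5*t^4 + 5*t^3 - 4*t^2 + 4*t - 2 + t^-1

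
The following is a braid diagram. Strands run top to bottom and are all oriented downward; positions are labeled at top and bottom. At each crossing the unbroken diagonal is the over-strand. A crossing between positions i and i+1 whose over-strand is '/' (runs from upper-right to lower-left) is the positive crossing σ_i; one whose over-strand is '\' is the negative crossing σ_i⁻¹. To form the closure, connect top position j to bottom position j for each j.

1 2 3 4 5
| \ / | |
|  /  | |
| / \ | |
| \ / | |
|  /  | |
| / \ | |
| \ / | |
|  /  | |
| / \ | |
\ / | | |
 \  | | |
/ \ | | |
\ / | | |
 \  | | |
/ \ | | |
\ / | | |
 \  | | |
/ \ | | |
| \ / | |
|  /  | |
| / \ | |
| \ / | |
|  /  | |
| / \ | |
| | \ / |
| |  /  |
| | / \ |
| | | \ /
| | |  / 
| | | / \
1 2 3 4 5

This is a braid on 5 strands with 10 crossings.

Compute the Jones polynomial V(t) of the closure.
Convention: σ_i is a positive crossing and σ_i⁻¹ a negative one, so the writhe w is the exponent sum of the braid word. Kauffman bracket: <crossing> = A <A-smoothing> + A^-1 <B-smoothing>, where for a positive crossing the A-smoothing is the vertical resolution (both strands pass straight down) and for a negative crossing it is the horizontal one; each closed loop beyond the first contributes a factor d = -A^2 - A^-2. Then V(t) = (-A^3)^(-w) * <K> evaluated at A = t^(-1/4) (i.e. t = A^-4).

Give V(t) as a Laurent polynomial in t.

Reading the diagram top to bottom ('/'-over between positions i,i+1 = s_i, '\'-over = s_i^-1): braid word = s2 s2 s2 s1^-1 s1^-1 s1^-1 s2 s2 s3 s4.
The presented braid s2 s2 s2 s1^-1 s1^-1 s1^-1 s2 s2 s3 s4 on 5 strands reduces by inverse Markov moves (closure unchanged at each step):
  Destabilize: the word has the form β·s4 where s4 occurs only as the final letter (β ∈ B_4); drop it and the last strand → 4 strands.
  Destabilize: the word has the form β·s3 where s3 occurs only as the final letter (β ∈ B_3); drop it and the last strand → 3 strands.
Reduced to β = s2 s2 s2 s1^-1 s1^-1 s1^-1 s2 s2 on 3 strands, 8 crossings.
Compute on β:
Braid: s2 s2 s2 s1^-1 s1^-1 s1^-1 s2 s2 on 3 strands, 8 crossings.
Writhe w = (#positive) - (#negative) = 5 - 3 = 2.
State-sum expansion of <K>. There are 2^8 = 256 states.
Smooth each crossing (0=||, 1=⌣⌢); contribution A^(Σ sign_k(1-2s_k)) * d^(L-1).
Tabulate the states by total A-exponent and number of loops L (A-exp: L × count):
  A^8: L=4 ×1
  A^6: L=3 ×8
  A^4: L=2 ×18, L=4 ×10
  A^2: L=1 ×15, L=3 ×31, L=5 ×10
  A^0: L=2 ×35, L=4 ×30, L=6 ×5
  A^-2: L=3 ×40, L=5 ×15, L=7 ×1
  A^-4: L=4 ×25, L=6 ×3
  A^-6: L=5 ×8
  A^-8: L=6 ×1
Each group contributes A^e * Σ count * d^(L-1):
Powers of d = -A^2 - A^-2: d^2 = A^4 + 2 + A^-4; d^3 = -A^6 - 3*A^2 - 3*A^-2 - A^-6; d^4 = A^8 + 4*A^4 + 6 + 4*A^-4 + A^-8; d^5 = -A^10 - 5*A^6 - 10*A^2 - 10*A^-2 - 5*A^-6 - A^-10; d^6 = A^12 + 6*A^8 + 15*A^4 + 20 + 15*A^-4 + 6*A^-8 + A^-12.
  A^8 * (d^3) = -A^14 - 3*A^10 - 3*A^6 - A^2
  A^6 * (8*d^2) = 8*A^10 + 16*A^6 + 8*A^2
  A^4 * (18*d + 10*d^3) = -10*A^10 - 48*A^6 - 48*A^2 - 10*A^-2
  A^2 * (15 + 31*d^2 + 10*d^4) = 10*A^10 + 71*A^6 + 137*A^2 + 71*A^-2 + 10*A^-6
  A^0 * (35*d + 30*d^3 + 5*d^5) = -5*A^10 - 55*A^6 - 175*A^2 - 175*A^-2 - 55*A^-6 - 5*A^-10
  A^-2 * (40*d^2 + 15*d^4 + d^6) = A^10 + 21*A^6 + 115*A^2 + 190*A^-2 + 115*A^-6 + 21*A^-10 + A^-14
  A^-4 * (25*d^3 + 3*d^5) = -3*A^6 - 40*A^2 - 105*A^-2 - 105*A^-6 - 40*A^-10 - 3*A^-14
  A^-6 * (8*d^4) = 8*A^2 + 32*A^-2 + 48*A^-6 + 32*A^-10 + 8*A^-14
  A^-8 * (d^5) = -A^2 - 5*A^-2 - 10*A^-6 - 10*A^-10 - 5*A^-14 - A^-18
Summing the groups: <K> = -A^14 + A^10 - A^6 + 3*A^2 - 2*A^-2 + 3*A^-6 - 2*A^-10 + A^-14 - A^-18
Normalise by the writhe: (-A^3)^(-w) = (-A^3)^(-2) = A^-6, so f(A) = A^-6 * <K> = -A^8 + A^4 - 1 + 3*A^-4 - 2*A^-8 + 3*A^-12 - 2*A^-16 + A^-20 - A^-24.
Substitute A = t^(-1/4), i.e. A^e → t^(-e/4): V(t) = -t^6 + t^5 - 2*t^4 + 3*t^3 - 2*t^2 + 3*t - 1 + t^-1 - t^-2

Answer: -t^6 + t^5 - 2*t^4 + 3*t^3 - 2*t^2 + 3*t - 1 + t^-1 - t^-2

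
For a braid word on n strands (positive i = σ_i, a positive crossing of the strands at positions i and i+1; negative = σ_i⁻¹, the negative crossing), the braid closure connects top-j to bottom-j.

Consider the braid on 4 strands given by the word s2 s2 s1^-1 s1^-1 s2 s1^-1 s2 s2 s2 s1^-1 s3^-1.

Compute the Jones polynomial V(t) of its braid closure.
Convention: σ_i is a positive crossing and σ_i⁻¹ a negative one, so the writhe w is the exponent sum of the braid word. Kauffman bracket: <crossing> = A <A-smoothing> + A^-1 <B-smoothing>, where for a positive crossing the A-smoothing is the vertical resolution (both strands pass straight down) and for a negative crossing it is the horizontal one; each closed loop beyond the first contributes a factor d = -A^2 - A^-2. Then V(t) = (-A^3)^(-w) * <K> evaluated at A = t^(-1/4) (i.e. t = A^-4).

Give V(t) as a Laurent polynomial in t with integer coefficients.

The presented braid s2 s2 s1^-1 s1^-1 s2 s1^-1 s2 s2 s2 s1^-1 s3^-1 on 4 strands reduces by inverse Markov moves (closure unchanged at each step):
  Destabilize: the word has the form β·s3^-1 where s3^-1 occurs only as the final letter (β ∈ B_3); drop it and the last strand → 3 strands.
Reduced to β = s2 s2 s1^-1 s1^-1 s2 s1^-1 s2 s2 s2 s1^-1 on 3 strands, 10 crossings.
Compute on β:
Braid: s2 s2 s1^-1 s1^-1 s2 s1^-1 s2 s2 s2 s1^-1 on 3 strands, 10 crossings.
Writhe w = (#positive) - (#negative) = 6 - 4 = 2.
State-sum expansion of <K>. There are 2^10 = 1024 states.
For each crossing: s=0 is the vertical smoothing, s=1 horizontal. Crossing k contributes A^(sign_k * (1 - 2*s_k)); loop factor d = -A^2 - A^-2.
Tabulate the states by total A-exponent and number of loops L (A-exp: L × count):
  A^10: L=5 ×1
  A^8: L=4 ×10
  A^6: L=3 ×41, L=5 ×4
  A^4: L=2 ×81, L=4 ×38, L=6 ×1
  A^2: L=1 ×71, L=3 ×117, L=5 ×22
  A^0: L=2 ×154, L=4 ×91, L=6 ×7
  A^-2: L=3 ×168, L=5 ×41, L=7 ×1
  A^-4: L=4 ×110, L=6 ×10
  A^-6: L=5 ×44, L=7 ×1
  A^-8: L=6 ×10
  A^-10: L=7 ×1
Each group contributes A^e * Σ count * d^(L-1):
Powers of d = -A^2 - A^-2: d^2 = A^4 + 2 + A^-4; d^3 = -A^6 - 3*A^2 - 3*A^-2 - A^-6; d^4 = A^8 + 4*A^4 + 6 + 4*A^-4 + A^-8; d^5 = -A^10 - 5*A^6 - 10*A^2 - 10*A^-2 - 5*A^-6 - A^-10; d^6 = A^12 + 6*A^8 + 15*A^4 + 20 + 15*A^-4 + 6*A^-8 + A^-12.
  A^10 * (d^4) = A^18 + 4*A^14 + 6*A^10 + 4*A^6 + A^2
  A^8 * (10*d^3) = -10*A^14 - 30*A^10 - 30*A^6 - 10*A^2
  A^6 * (41*d^2 + 4*d^4) = 4*A^14 + 57*A^10 + 106*A^6 + 57*A^2 + 4*A^-2
  A^4 * (81*d + 38*d^3 + d^5) = -A^14 - 43*A^10 - 205*A^6 - 205*A^2 - 43*A^-2 - A^-6
  A^2 * (71 + 117*d^2 + 22*d^4) = 22*A^10 + 205*A^6 + 437*A^2 + 205*A^-2 + 22*A^-6
  A^0 * (154*d + 91*d^3 + 7*d^5) = -7*A^10 - 126*A^6 - 497*A^2 - 497*A^-2 - 126*A^-6 - 7*A^-10
  A^-2 * (168*d^2 + 41*d^4 + d^6) = A^10 + 47*A^6 + 347*A^2 + 602*A^-2 + 347*A^-6 + 47*A^-10 + A^-14
  A^-4 * (110*d^3 + 10*d^5) = -10*A^6 - 160*A^2 - 430*A^-2 - 430*A^-6 - 160*A^-10 - 10*A^-14
  A^-6 * (44*d^4 + d^6) = A^6 + 50*A^2 + 191*A^-2 + 284*A^-6 + 191*A^-10 + 50*A^-14 + A^-18
  A^-8 * (10*d^5) = -10*A^2 - 50*A^-2 - 100*A^-6 - 100*A^-10 - 50*A^-14 - 10*A^-18
  A^-10 * (d^6) = A^2 + 6*A^-2 + 15*A^-6 + 20*A^-10 + 15*A^-14 + 6*A^-18 + A^-22
Summing the groups: <K> = A^18 - 3*A^14 + 6*A^10 - 8*A^6 + 11*A^2 - 12*A^-2 + 11*A^-6 - 9*A^-10 + 6*A^-14 - 3*A^-18 + A^-22
Normalise by the writhe: (-A^3)^(-w) = (-A^3)^(-2) = A^-6, so f(A) = A^-6 * <K> = A^12 - 3*A^8 + 6*A^4 - 8 + 11*A^-4 - 12*A^-8 + 11*A^-12 - 9*A^-16 + 6*A^-20 - 3*A^-24 + A^-28.
Substitute A = t^(-1/4), i.e. A^e → t^(-e/4): V(t) = t^7 - 3*t^6 + 6*t^5 - 9*t^4 + 11*t^3 - 12*t^2 + 11*t - 8 + 6*t^-1 - 3*t^-2 + t^-3

Answer: t^7 - 3*t^6 + 6*t^5 - 9*t^4 + 11*t^3 - 12*t^2 + 11*t - 8 + 6*t^-1 - 3*t^-2 + t^-3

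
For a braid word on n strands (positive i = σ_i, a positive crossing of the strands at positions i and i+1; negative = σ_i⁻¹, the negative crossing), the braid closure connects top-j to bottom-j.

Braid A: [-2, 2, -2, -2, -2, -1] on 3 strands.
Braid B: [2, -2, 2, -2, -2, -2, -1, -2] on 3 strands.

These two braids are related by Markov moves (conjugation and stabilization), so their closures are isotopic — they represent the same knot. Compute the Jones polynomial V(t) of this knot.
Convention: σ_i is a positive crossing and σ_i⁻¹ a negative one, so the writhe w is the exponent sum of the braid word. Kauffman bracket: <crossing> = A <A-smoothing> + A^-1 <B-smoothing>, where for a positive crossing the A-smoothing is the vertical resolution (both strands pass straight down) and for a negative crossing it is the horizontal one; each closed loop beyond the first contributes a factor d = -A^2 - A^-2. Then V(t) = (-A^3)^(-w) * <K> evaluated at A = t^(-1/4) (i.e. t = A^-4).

Markov-equivalent braids have isotopic closures, hence identical knot invariants. Strip the Markov moves from each word to reach a common short braid β, then compute V(t) once on β.
Braid A: s2^-1 s2 s2^-1 s2^-1 s2^-1 s1^-1 on 3 strands has no conjugating prefix/suffix or stabilization to strip; take β = s2^-1 s2 s2^-1 s2^-1 s2^-1 s1^-1.
Braid B: s2 s2^-1 s2 s2^-1 s2^-1 s2^-1 s1^-1 s2^-1 on 3 strands reduces by inverse Markov moves (closure unchanged at each step):
  Deconjugate: the word is γ·β·γ⁻¹ with γ = s2 (prefix) and γ⁻¹ = s2^-1 (suffix); strip both.
Reduced to β = s2^-1 s2 s2^-1 s2^-1 s2^-1 s1^-1 on 3 strands, 6 crossings.
Both give the same β = s2^-1 s2 s2^-1 s2^-1 s2^-1 s1^-1 on 3 strands, so one state sum suffices:
First cancel adjacent σ_i σ_i⁻¹ pairs (Reidemeister II — same braid, same closure): s2^-1 s2 s2^-1 s2^-1 s2^-1 s1^-1 → s2^-1 s2^-1 s2^-1 s1^-1.
Braid: s2^-1 s2^-1 s2^-1 s1^-1 on 3 strands, 4 crossings.
Writhe w = (#positive) - (#negative) = 0 - 4 = -4.
Computing the Kauffman bracket via state sum. There are 2^4 = 16 states.
Smooth each crossing (0=||, 1=⌣⌢); contribution A^(Σ sign_k(1-2s_k)) * d^(L-1).
  state 0000: A-exp=-4, loops=3, term = A^-4 * d^2
  state 0001: A-exp=-2, loops=2, term = A^-2 * d^1
  state 0010: A-exp=-2, loops=2, term = A^-2 * d^1
  state 0011: A-exp=+0, loops=1, term = A^0 * d^0
  state 0100: A-exp=-2, loops=2, term = A^-2 * d^1
  state 0101: A-exp=+0, loops=1, term = A^0 * d^0
  state 0110: A-exp=+0, loops=3, term = A^0 * d^2
  state 0111: A-exp=+2, loops=2, term = A^2 * d^1
  state 1000: A-exp=-2, loops=2, term = A^-2 * d^1
  state 1001: A-exp=+0, loops=1, term = A^0 * d^0
  state 1010: A-exp=+0, loops=3, term = A^0 * d^2
  state 1011: A-exp=+2, loops=2, term = A^2 * d^1
  state 1100: A-exp=+0, loops=3, term = A^0 * d^2
  state 1101: A-exp=+2, loops=2, term = A^2 * d^1
  state 1110: A-exp=+2, loops=4, term = A^2 * d^3
  state 1111: A-exp=+4, loops=3, term = A^4 * d^2
Collect the terms by A-exponent (count of states per loop number):
Powers of d = -A^2 - A^-2: d^2 = A^4 + 2 + A^-4; d^3 = -A^6 - 3*A^2 - 3*A^-2 - A^-6.
  A^4 * (d^2) = A^8 + 2*A^4 + 1
  A^2 * (3*d + d^3) = -A^8 - 6*A^4 - 6 - A^-4
  A^0 * (3 + 3*d^2) = 3*A^4 + 9 + 3*A^-4
  A^-2 * (4*d) = -4 - 4*A^-4
  A^-4 * (d^2) = 1 + 2*A^-4 + A^-8
Summing the groups: <K> = -A^4 + 1 + A^-8
Normalise by the writhe: (-A^3)^(-w) = (-A^3)^(4) = A^12, so f(A) = A^12 * <K> = -A^16 + A^12 + A^4.
Substitute A = t^(-1/4), i.e. A^e → t^(-e/4): V(t) = t^-1 + t^-3 - t^-4

Answer: t^-1 + t^-3 - t^-4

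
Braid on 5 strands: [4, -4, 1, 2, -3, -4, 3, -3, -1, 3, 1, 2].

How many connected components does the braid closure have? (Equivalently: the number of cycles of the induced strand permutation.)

Track the strand permutation on 5 strands, starting from identity.
  step 1: s4 swaps positions 4,5 -> [1 2 3 5 4]
  step 2: s4^-1 swaps positions 4,5 -> [1 2 3 4 5]
  step 3: s1 swaps positions 1,2 -> [2 1 3 4 5]
  step 4: s2 swaps positions 2,3 -> [2 3 1 4 5]
  step 5: s3^-1 swaps positions 3,4 -> [2 3 4 1 5]
  step 6: s4^-1 swaps positions 4,5 -> [2 3 4 5 1]
  step 7: s3 swaps positions 3,4 -> [2 3 5 4 1]
  step 8: s3^-1 swaps positions 3,4 -> [2 3 4 5 1]
  step 9: s1^-1 swaps positions 1,2 -> [3 2 4 5 1]
  step 10: s3 swaps positions 3,4 -> [3 2 5 4 1]
  step 11: s1 swaps positions 1,2 -> [2 3 5 4 1]
  step 12: s2 swaps positions 2,3 -> [2 5 3 4 1]
Final permutation (position -> original strand): [2 5 3 4 1]
Closure components = cycle count of this permutation = 3.

Answer: 3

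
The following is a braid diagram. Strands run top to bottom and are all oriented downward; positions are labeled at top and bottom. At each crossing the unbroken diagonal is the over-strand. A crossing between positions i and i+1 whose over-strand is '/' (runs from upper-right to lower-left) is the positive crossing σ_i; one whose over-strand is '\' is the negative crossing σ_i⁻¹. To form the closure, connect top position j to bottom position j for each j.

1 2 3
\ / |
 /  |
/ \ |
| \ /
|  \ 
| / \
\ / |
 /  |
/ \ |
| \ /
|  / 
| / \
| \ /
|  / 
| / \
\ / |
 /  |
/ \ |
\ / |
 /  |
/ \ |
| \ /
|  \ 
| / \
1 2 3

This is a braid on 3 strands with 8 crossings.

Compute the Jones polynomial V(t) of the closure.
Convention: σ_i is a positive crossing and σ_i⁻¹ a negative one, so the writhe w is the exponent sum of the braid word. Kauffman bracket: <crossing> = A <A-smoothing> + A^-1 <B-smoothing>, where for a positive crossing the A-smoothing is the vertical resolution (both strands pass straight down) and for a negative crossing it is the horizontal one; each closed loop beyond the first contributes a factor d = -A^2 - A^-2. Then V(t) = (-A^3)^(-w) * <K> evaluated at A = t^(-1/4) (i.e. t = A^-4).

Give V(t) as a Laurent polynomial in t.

t^7 - 2*t^6 + 2*t^5 - 3*t^4 + 3*t^3 - 2*t^2 + 2*t

Derivation:
Reading the diagram top to bottom ('/'-over between positions i,i+1 = s_i, '\'-over = s_i^-1): braid word = s1 s2^-1 s1 s2 s2 s1 s1 s2^-1.
Braid: s1 s2^-1 s1 s2 s2 s1 s1 s2^-1 on 3 strands, 8 crossings.
Writhe w = (#positive) - (#negative) = 6 - 2 = 4.
Enumerate smoothing states for the bracket polynomial. There are 2^8 = 256 states.
Each crossing splits two ways (0=vertical, 1=horizontal). The state's weight is A^(#A-smoothings - #B-smoothings) * d^(loops - 1).
Tabulate the states by total A-exponent and number of loops L (A-exp: L × count):
  A^8: L=3 ×1
  A^6: L=2 ×6, L=4 ×2
  A^4: L=1 ×11, L=3 ×16, L=5 ×1
  A^2: L=2 ×47, L=4 ×9
  A^0: L=1 ×26, L=3 ×43, L=5 ×1
  A^-2: L=2 ×41, L=4 ×15
  A^-4: L=3 ×26, L=5 ×2
  A^-6: L=4 ×8
  A^-8: L=5 ×1
Each group contributes A^e * Σ count * d^(L-1):
Powers of d = -A^2 - A^-2: d^2 = A^4 + 2 + A^-4; d^3 = -A^6 - 3*A^2 - 3*A^-2 - A^-6; d^4 = A^8 + 4*A^4 + 6 + 4*A^-4 + A^-8.
  A^8 * (d^2) = A^12 + 2*A^8 + A^4
  A^6 * (6*d + 2*d^3) = -2*A^12 - 12*A^8 - 12*A^4 - 2
  A^4 * (11 + 16*d^2 + d^4) = A^12 + 20*A^8 + 49*A^4 + 20 + A^-4
  A^2 * (47*d + 9*d^3) = -9*A^8 - 74*A^4 - 74 - 9*A^-4
  A^0 * (26 + 43*d^2 + d^4) = A^8 + 47*A^4 + 118 + 47*A^-4 + A^-8
  A^-2 * (41*d + 15*d^3) = -15*A^4 - 86 - 86*A^-4 - 15*A^-8
  A^-4 * (26*d^2 + 2*d^4) = 2*A^4 + 34 + 64*A^-4 + 34*A^-8 + 2*A^-12
  A^-6 * (8*d^3) = -8 - 24*A^-4 - 24*A^-8 - 8*A^-12
  A^-8 * (d^4) = 1 + 4*A^-4 + 6*A^-8 + 4*A^-12 + A^-16
Summing the groups: <K> = 2*A^8 - 2*A^4 + 3 - 3*A^-4 + 2*A^-8 - 2*A^-12 + A^-16
Normalise by the writhe: (-A^3)^(-w) = (-A^3)^(-4) = A^-12, so f(A) = A^-12 * <K> = 2*A^-4 - 2*A^-8 + 3*A^-12 - 3*A^-16 + 2*A^-20 - 2*A^-24 + A^-28.
Substitute A = t^(-1/4), i.e. A^e → t^(-e/4): V(t) = t^7 - 2*t^6 + 2*t^5 - 3*t^4 + 3*t^3 - 2*t^2 + 2*t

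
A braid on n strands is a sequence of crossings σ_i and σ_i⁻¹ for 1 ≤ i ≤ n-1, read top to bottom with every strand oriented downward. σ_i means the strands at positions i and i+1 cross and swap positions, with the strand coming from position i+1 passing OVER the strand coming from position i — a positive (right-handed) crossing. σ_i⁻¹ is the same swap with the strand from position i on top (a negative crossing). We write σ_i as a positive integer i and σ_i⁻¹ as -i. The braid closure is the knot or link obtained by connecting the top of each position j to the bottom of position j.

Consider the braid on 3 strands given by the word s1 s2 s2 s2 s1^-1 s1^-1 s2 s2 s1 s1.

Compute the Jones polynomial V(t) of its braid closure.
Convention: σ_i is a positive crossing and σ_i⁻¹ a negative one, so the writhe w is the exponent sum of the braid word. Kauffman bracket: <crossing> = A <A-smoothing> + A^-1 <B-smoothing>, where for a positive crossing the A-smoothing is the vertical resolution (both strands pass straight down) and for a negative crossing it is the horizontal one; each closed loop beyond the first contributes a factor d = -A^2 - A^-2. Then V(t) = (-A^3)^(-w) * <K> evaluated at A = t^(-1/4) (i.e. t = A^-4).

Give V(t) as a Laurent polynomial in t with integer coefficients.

Braid: s1 s2 s2 s2 s1^-1 s1^-1 s2 s2 s1 s1 on 3 strands, 10 crossings.
Writhe w = (#positive) - (#negative) = 8 - 2 = 6.
Computing the Kauffman bracket via state sum. There are 2^10 = 1024 states.
Smooth each crossing (0=||, 1=⌣⌢); contribution A^(Σ sign_k(1-2s_k)) * d^(L-1).
Tabulate the states by total A-exponent and number of loops L (A-exp: L × count):
  A^10: L=3 ×1
  A^8: L=2 ×7, L=4 ×3
  A^6: L=1 ×10, L=3 ×32, L=5 ×3
  A^4: L=2 ×76, L=4 ×43, L=6 ×1
  A^2: L=1 ×51, L=3 ×132, L=5 ×27
  A^0: L=2 ×135, L=4 ×109, L=6 ×8
  A^-2: L=3 ×161, L=5 ×48, L=7 ×1
  A^-4: L=4 ×109, L=6 ×11
  A^-6: L=5 ×44, L=7 ×1
  A^-8: L=6 ×10
  A^-10: L=7 ×1
Each group contributes A^e * Σ count * d^(L-1):
Powers of d = -A^2 - A^-2: d^2 = A^4 + 2 + A^-4; d^3 = -A^6 - 3*A^2 - 3*A^-2 - A^-6; d^4 = A^8 + 4*A^4 + 6 + 4*A^-4 + A^-8; d^5 = -A^10 - 5*A^6 - 10*A^2 - 10*A^-2 - 5*A^-6 - A^-10; d^6 = A^12 + 6*A^8 + 15*A^4 + 20 + 15*A^-4 + 6*A^-8 + A^-12.
  A^10 * (d^2) = A^14 + 2*A^10 + A^6
  A^8 * (7*d + 3*d^3) = -3*A^14 - 16*A^10 - 16*A^6 - 3*A^2
  A^6 * (10 + 32*d^2 + 3*d^4) = 3*A^14 + 44*A^10 + 92*A^6 + 44*A^2 + 3*A^-2
  A^4 * (76*d + 43*d^3 + d^5) = -A^14 - 48*A^10 - 215*A^6 - 215*A^2 - 48*A^-2 - A^-6
  A^2 * (51 + 132*d^2 + 27*d^4) = 27*A^10 + 240*A^6 + 477*A^2 + 240*A^-2 + 27*A^-6
  A^0 * (135*d + 109*d^3 + 8*d^5) = -8*A^10 - 149*A^6 - 542*A^2 - 542*A^-2 - 149*A^-6 - 8*A^-10
  A^-2 * (161*d^2 + 48*d^4 + d^6) = A^10 + 54*A^6 + 368*A^2 + 630*A^-2 + 368*A^-6 + 54*A^-10 + A^-14
  A^-4 * (109*d^3 + 11*d^5) = -11*A^6 - 164*A^2 - 437*A^-2 - 437*A^-6 - 164*A^-10 - 11*A^-14
  A^-6 * (44*d^4 + d^6) = A^6 + 50*A^2 + 191*A^-2 + 284*A^-6 + 191*A^-10 + 50*A^-14 + A^-18
  A^-8 * (10*d^5) = -10*A^2 - 50*A^-2 - 100*A^-6 - 100*A^-10 - 50*A^-14 - 10*A^-18
  A^-10 * (d^6) = A^2 + 6*A^-2 + 15*A^-6 + 20*A^-10 + 15*A^-14 + 6*A^-18 + A^-22
Summing the groups: <K> = 2*A^10 - 3*A^6 + 6*A^2 - 7*A^-2 + 7*A^-6 - 7*A^-10 + 5*A^-14 - 3*A^-18 + A^-22
Normalise by the writhe: (-A^3)^(-w) = (-A^3)^(-6) = A^-18, so f(A) = A^-18 * <K> = 2*A^-8 - 3*A^-12 + 6*A^-16 - 7*A^-20 + 7*A^-24 - 7*A^-28 + 5*A^-32 - 3*A^-36 + A^-40.
Substitute A = t^(-1/4), i.e. A^e → t^(-e/4): V(t) = t^10 - 3*t^9 + 5*t^8 - 7*t^7 + 7*t^6 - 7*t^5 + 6*t^4 - 3*t^3 + 2*t^2

Answer: t^10 - 3*t^9 + 5*t^8 - 7*t^7 + 7*t^6 - 7*t^5 + 6*t^4 - 3*t^3 + 2*t^2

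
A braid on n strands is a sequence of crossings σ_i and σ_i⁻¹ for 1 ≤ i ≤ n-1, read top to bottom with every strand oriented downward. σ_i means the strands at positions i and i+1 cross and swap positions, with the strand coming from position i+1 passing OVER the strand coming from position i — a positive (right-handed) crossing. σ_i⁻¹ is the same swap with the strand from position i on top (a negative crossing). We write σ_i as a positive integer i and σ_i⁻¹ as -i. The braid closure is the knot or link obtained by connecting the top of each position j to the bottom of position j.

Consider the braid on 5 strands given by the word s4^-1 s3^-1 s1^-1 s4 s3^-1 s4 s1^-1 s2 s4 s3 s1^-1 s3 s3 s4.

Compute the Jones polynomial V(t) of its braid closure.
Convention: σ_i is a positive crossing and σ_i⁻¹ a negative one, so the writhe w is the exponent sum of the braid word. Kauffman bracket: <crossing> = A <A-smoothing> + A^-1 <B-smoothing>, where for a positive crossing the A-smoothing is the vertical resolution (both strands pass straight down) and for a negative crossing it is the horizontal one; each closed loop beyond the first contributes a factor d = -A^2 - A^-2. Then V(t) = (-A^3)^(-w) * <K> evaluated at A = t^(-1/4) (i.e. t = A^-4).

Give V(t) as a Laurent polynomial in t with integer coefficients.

The presented braid s4^-1 s3^-1 s1^-1 s4 s3^-1 s4 s1^-1 s2 s4 s3 s1^-1 s3 s3 s4 on 5 strands reduces by inverse Markov moves (closure unchanged at each step):
  Deconjugate: the word is γ·β·γ⁻¹ with γ = s4^-1 s3^-1 (prefix) and γ⁻¹ = s3 s4 (suffix); strip both.
Reduced to β = s1^-1 s4 s3^-1 s4 s1^-1 s2 s4 s3 s1^-1 s3 on 5 strands, 10 crossings.
Compute on β:
Braid: s1^-1 s4 s3^-1 s4 s1^-1 s2 s4 s3 s1^-1 s3 on 5 strands, 10 crossings.
Writhe w = (#positive) - (#negative) = 6 - 4 = 2.
Enumerate smoothing states for the bracket polynomial. There are 2^10 = 1024 states.
Each crossing splits two ways (0=vertical, 1=horizontal). The state's weight is A^(#A-smoothings - #B-smoothings) * d^(loops - 1).
Tabulate the states by total A-exponent and number of loops L (A-exp: L × count):
  A^10: L=5 ×1
  A^8: L=4 ×7, L=6 ×3
  A^6: L=3 ×18, L=5 ×26, L=7 ×1
  A^4: L=2 ×21, L=4 ×85, L=6 ×14
  A^2: L=1 ×9, L=3 ×137, L=5 ×62, L=7 ×2
  A^0: L=2 ×105, L=4 ×132, L=6 ×15
  A^-2: L=1 ×30, L=3 ×132, L=5 ×47, L=7 ×1
  A^-4: L=2 ×49, L=4 ×65, L=6 ×6
  A^-6: L=3 ×31, L=5 ×14
  A^-8: L=4 ×9, L=6 ×1
  A^-10: L=5 ×1
Each group contributes A^e * Σ count * d^(L-1):
Powers of d = -A^2 - A^-2: d^2 = A^4 + 2 + A^-4; d^3 = -A^6 - 3*A^2 - 3*A^-2 - A^-6; d^4 = A^8 + 4*A^4 + 6 + 4*A^-4 + A^-8; d^5 = -A^10 - 5*A^6 - 10*A^2 - 10*A^-2 - 5*A^-6 - A^-10; d^6 = A^12 + 6*A^8 + 15*A^4 + 20 + 15*A^-4 + 6*A^-8 + A^-12.
  A^10 * (d^4) = A^18 + 4*A^14 + 6*A^10 + 4*A^6 + A^2
  A^8 * (7*d^3 + 3*d^5) = -3*A^18 - 22*A^14 - 51*A^10 - 51*A^6 - 22*A^2 - 3*A^-2
  A^6 * (18*d^2 + 26*d^4 + d^6) = A^18 + 32*A^14 + 137*A^10 + 212*A^6 + 137*A^2 + 32*A^-2 + A^-6
  A^4 * (21*d + 85*d^3 + 14*d^5) = -14*A^14 - 155*A^10 - 416*A^6 - 416*A^2 - 155*A^-2 - 14*A^-6
  A^2 * (9 + 137*d^2 + 62*d^4 + 2*d^6) = 2*A^14 + 74*A^10 + 415*A^6 + 695*A^2 + 415*A^-2 + 74*A^-6 + 2*A^-10
  A^0 * (105*d + 132*d^3 + 15*d^5) = -15*A^10 - 207*A^6 - 651*A^2 - 651*A^-2 - 207*A^-6 - 15*A^-10
  A^-2 * (30 + 132*d^2 + 47*d^4 + d^6) = A^10 + 53*A^6 + 335*A^2 + 596*A^-2 + 335*A^-6 + 53*A^-10 + A^-14
  A^-4 * (49*d + 65*d^3 + 6*d^5) = -6*A^6 - 95*A^2 - 304*A^-2 - 304*A^-6 - 95*A^-10 - 6*A^-14
  A^-6 * (31*d^2 + 14*d^4) = 14*A^2 + 87*A^-2 + 146*A^-6 + 87*A^-10 + 14*A^-14
  A^-8 * (9*d^3 + d^5) = -A^2 - 14*A^-2 - 37*A^-6 - 37*A^-10 - 14*A^-14 - A^-18
  A^-10 * (d^4) = A^-2 + 4*A^-6 + 6*A^-10 + 4*A^-14 + A^-18
Summing the groups: <K> = -A^18 + 2*A^14 - 3*A^10 + 4*A^6 - 3*A^2 + 4*A^-2 - 2*A^-6 + A^-10 - A^-14
Normalise by the writhe: (-A^3)^(-w) = (-A^3)^(-2) = A^-6, so f(A) = A^-6 * <K> = -A^12 + 2*A^8 - 3*A^4 + 4 - 3*A^-4 + 4*A^-8 - 2*A^-12 + A^-16 - A^-20.
Substitute A = t^(-1/4), i.e. A^e → t^(-e/4): V(t) = -t^5 + t^4 - 2*t^3 + 4*t^2 - 3*t + 4 - 3*t^-1 + 2*t^-2 - t^-3

Answer: -t^5 + t^4 - 2*t^3 + 4*t^2 - 3*t + 4 - 3*t^-1 + 2*t^-2 - t^-3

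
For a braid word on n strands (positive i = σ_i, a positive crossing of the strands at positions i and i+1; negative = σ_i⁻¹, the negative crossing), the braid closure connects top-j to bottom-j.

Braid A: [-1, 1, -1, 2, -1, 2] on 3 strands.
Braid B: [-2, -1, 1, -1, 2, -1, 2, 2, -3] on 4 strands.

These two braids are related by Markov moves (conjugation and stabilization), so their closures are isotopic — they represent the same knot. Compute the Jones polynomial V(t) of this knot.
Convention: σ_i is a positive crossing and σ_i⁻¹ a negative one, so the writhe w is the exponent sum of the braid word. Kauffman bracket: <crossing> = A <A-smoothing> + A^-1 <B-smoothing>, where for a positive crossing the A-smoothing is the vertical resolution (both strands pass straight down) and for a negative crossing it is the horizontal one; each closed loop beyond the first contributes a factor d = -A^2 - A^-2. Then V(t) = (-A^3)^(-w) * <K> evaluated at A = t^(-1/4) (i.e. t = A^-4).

Markov-equivalent braids have isotopic closures, hence identical knot invariants. Strip the Markov moves from each word to reach a common short braid β, then compute V(t) once on β.
Braid A: s1^-1 s1 s1^-1 s2 s1^-1 s2 on 3 strands has no conjugating prefix/suffix or stabilization to strip; take β = s1^-1 s1 s1^-1 s2 s1^-1 s2.
Braid B: s2^-1 s1^-1 s1 s1^-1 s2 s1^-1 s2 s2 s3^-1 on 4 strands reduces by inverse Markov moves (closure unchanged at each step):
  Destabilize: the word has the form β·s3^-1 where s3^-1 occurs only as the final letter (β ∈ B_3); drop it and the last strand → 3 strands.
  Deconjugate: the word is γ·β·γ⁻¹ with γ = s2^-1 (prefix) and γ⁻¹ = s2 (suffix); strip both.
Reduced to β = s1^-1 s1 s1^-1 s2 s1^-1 s2 on 3 strands, 6 crossings.
Both give the same β = s1^-1 s1 s1^-1 s2 s1^-1 s2 on 3 strands, so one state sum suffices:
First cancel adjacent σ_i σ_i⁻¹ pairs (Reidemeister II — same braid, same closure): s1^-1 s1 s1^-1 s2 s1^-1 s2 → s1^-1 s2 s1^-1 s2.
Braid: s1^-1 s2 s1^-1 s2 on 3 strands, 4 crossings.
Writhe w = (#positive) - (#negative) = 2 - 2 = 0.
Enumerate smoothing states for the bracket polynomial. There are 2^4 = 16 states.
For each crossing: s=0 is the vertical smoothing, s=1 horizontal. Crossing k contributes A^(sign_k * (1 - 2*s_k)); loop factor d = -A^2 - A^-2.
  state 0000: A-exp=+0, loops=3, term = A^0 * d^2
  state 0001: A-exp=-2, loops=2, term = A^-2 * d^1
  state 0010: A-exp=+2, loops=2, term = A^2 * d^1
  state 0011: A-exp=+0, loops=1, term = A^0 * d^0
  state 0100: A-exp=-2, loops=2, term = A^-2 * d^1
  state 0101: A-exp=-4, loops=3, term = A^-4 * d^2
  state 0110: A-exp=+0, loops=1, term = A^0 * d^0
  state 0111: A-exp=-2, loops=2, term = A^-2 * d^1
  state 1000: A-exp=+2, loops=2, term = A^2 * d^1
  state 1001: A-exp=+0, loops=1, term = A^0 * d^0
  state 1010: A-exp=+4, loops=3, term = A^4 * d^2
  state 1011: A-exp=+2, loops=2, term = A^2 * d^1
  state 1100: A-exp=+0, loops=1, term = A^0 * d^0
  state 1101: A-exp=-2, loops=2, term = A^-2 * d^1
  state 1110: A-exp=+2, loops=2, term = A^2 * d^1
  state 1111: A-exp=+0, loops=1, term = A^0 * d^0
Collect the terms by A-exponent (count of states per loop number):
Powers of d = -A^2 - A^-2: d^2 = A^4 + 2 + A^-4.
  A^4 * (d^2) = A^8 + 2*A^4 + 1
  A^2 * (4*d) = -4*A^4 - 4
  A^0 * (5 + d^2) = A^4 + 7 + A^-4
  A^-2 * (4*d) = -4 - 4*A^-4
  A^-4 * (d^2) = 1 + 2*A^-4 + A^-8
Summing the groups: <K> = A^8 - A^4 + 1 - A^-4 + A^-8
Normalise by the writhe: (-A^3)^(-w) = (-A^3)^(0) = 1, so f(A) = 1 * <K> = A^8 - A^4 + 1 - A^-4 + A^-8.
Substitute A = t^(-1/4), i.e. A^e → t^(-e/4): V(t) = t^2 - t + 1 - t^-1 + t^-2

Answer: t^2 - t + 1 - t^-1 + t^-2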